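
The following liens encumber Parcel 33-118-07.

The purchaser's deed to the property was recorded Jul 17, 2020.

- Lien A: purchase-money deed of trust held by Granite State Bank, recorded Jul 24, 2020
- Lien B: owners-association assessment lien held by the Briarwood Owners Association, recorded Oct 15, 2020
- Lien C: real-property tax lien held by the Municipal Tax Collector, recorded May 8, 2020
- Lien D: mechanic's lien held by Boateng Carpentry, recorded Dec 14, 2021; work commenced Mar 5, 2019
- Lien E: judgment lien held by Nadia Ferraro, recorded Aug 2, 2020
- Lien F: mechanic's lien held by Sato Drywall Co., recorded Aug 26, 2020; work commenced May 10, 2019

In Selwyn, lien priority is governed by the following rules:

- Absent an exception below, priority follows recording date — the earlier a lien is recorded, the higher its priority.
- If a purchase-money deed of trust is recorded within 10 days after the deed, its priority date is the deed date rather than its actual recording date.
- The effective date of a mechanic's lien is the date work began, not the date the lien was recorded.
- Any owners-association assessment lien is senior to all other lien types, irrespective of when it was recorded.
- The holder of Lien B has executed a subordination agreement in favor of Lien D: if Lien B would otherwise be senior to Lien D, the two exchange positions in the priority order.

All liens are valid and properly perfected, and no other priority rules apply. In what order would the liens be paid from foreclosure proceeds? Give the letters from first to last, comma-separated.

D, B, F, C, A, E

First, effective dates: A relates back to the deed date Jul 17, 2020; D's effective date is Mar 5, 2019, when work began; F relates back to May 10, 2019 (work commenced).
B, as an owners-association assessment lien, has superpriority and ranks first.
The other liens, earliest effective date first: D (Mar 5, 2019), F (May 10, 2019), C (May 8, 2020), A (Jul 17, 2020), E (Aug 2, 2020).
B would otherwise be senior to D, so under the subordination agreement B and D exchange positions.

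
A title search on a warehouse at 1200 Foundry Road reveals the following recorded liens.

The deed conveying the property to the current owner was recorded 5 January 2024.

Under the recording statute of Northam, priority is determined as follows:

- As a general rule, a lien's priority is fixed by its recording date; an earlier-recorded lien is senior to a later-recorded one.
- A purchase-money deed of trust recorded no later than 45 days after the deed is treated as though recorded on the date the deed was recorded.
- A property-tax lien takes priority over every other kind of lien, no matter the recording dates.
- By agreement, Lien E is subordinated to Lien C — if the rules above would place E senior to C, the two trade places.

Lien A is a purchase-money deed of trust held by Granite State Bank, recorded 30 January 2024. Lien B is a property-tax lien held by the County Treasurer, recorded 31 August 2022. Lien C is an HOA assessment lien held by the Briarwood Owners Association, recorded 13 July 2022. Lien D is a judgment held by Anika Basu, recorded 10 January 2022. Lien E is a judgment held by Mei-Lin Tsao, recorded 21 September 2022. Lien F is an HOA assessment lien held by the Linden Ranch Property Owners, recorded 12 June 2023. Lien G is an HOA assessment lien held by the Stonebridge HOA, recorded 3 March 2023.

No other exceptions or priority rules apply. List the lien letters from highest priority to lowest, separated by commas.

B, D, C, E, G, F, A

Adjusting effective dates: A was recorded within the 45-day window, so its effective date is the deed date 5 January 2024.
B is a property-tax lien, so it outranks all other liens regardless of date.
Among the remaining liens, by effective date: D (10 January 2022), C (13 July 2022), E (21 September 2022), G (3 March 2023), F (12 June 2023), A (5 January 2024).
E is already junior to C, so the subordination agreement changes nothing.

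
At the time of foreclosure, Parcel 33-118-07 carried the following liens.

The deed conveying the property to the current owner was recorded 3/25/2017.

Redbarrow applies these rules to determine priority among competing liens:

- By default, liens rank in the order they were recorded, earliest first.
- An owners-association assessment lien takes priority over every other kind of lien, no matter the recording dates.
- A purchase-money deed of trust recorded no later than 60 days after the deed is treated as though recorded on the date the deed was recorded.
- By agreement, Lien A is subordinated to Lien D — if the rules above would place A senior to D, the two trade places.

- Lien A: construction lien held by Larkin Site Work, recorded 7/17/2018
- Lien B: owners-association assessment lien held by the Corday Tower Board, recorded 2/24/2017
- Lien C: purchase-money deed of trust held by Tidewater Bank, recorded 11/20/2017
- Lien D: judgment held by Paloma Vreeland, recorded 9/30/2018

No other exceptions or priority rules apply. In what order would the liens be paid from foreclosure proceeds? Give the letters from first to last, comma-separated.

Adjusting effective dates: C missed the 60-day window (240 days after the deed), so its recording date stands.
B, as an owners-association assessment lien, has superpriority and ranks first.
Ordering the rest by effective date: C (11/20/2017), A (7/17/2018), D (9/30/2018).
A is senior to D before the subordination, so the two trade places.

B, C, D, A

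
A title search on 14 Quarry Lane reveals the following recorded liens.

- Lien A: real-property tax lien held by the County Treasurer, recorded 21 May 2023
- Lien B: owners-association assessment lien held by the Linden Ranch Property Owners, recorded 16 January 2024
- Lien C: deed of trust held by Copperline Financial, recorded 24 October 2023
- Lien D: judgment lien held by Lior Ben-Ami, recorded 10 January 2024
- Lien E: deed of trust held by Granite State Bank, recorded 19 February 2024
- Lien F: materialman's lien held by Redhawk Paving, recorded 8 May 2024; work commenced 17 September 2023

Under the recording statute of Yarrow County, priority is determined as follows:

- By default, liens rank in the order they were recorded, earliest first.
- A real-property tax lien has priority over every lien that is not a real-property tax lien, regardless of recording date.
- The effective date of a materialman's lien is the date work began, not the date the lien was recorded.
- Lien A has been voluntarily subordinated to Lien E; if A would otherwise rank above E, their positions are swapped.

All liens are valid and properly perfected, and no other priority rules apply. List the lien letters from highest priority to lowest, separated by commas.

First, effective dates: F is treated as recorded 17 September 2023, the work-commencement date.
A, as a real-property tax lien, has superpriority and ranks first.
Among the remaining liens, by effective date: F (17 September 2023), C (24 October 2023), D (10 January 2024), B (16 January 2024), E (19 February 2024).
A is senior to E before the subordination, so the two trade places.

E, F, C, D, B, A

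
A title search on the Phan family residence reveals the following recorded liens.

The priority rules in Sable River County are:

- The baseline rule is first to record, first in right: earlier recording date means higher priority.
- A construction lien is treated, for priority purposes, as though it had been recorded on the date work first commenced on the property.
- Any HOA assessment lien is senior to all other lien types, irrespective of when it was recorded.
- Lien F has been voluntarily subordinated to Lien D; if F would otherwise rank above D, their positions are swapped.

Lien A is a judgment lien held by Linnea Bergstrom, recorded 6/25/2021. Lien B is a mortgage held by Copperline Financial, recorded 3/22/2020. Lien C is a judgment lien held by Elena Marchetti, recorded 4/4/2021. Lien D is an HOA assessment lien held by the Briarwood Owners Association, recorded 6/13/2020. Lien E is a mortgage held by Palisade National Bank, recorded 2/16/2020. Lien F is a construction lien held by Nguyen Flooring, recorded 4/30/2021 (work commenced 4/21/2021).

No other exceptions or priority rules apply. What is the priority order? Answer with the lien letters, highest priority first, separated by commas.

D, E, B, C, F, A

Effective dates: F relates back to 4/21/2021 (work commenced).
D is an HOA assessment lien and takes priority over every other lien.
Remaining liens by effective date: E (2/16/2020), B (3/22/2020), C (4/4/2021), F (4/21/2021), A (6/25/2021).
F already ranks below D; the subordination has no effect.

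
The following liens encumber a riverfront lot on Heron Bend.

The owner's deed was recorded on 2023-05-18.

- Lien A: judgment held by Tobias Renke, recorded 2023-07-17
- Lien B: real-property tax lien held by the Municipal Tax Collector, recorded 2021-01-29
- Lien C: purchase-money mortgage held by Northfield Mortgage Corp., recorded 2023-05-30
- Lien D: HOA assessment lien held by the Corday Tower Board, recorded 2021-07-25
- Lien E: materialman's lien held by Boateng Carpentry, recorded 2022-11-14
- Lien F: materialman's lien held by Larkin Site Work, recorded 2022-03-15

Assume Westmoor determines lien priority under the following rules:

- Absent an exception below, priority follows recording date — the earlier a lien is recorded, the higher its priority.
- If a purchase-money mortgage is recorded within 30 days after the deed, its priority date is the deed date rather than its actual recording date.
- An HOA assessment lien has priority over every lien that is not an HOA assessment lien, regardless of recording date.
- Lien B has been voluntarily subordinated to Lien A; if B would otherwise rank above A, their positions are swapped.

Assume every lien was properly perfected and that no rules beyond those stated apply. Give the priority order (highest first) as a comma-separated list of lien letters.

Effective dates after the stated exceptions: C relates back to the deed date 2023-05-18.
D, as an HOA assessment lien, has superpriority and ranks first.
Among the remaining liens, by effective date: B (2021-01-29), F (2022-03-15), E (2022-11-14), C (2023-05-18), A (2023-07-17).
B is senior to A before the subordination, so the two trade places.

D, A, F, E, C, B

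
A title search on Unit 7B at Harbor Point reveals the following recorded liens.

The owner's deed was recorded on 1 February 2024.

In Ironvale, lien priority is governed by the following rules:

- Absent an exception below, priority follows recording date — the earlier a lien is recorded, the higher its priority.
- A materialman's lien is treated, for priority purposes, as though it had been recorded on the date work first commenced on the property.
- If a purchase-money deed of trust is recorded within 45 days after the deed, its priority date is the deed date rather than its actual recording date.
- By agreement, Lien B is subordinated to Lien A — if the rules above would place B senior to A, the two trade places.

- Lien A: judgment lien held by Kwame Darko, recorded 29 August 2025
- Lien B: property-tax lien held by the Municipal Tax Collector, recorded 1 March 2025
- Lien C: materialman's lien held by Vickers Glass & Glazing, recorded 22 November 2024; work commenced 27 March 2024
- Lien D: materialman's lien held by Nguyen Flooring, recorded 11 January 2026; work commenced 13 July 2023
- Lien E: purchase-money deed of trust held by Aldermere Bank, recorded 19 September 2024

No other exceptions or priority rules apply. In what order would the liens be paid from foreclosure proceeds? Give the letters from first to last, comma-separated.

D, C, E, A, B

Adjusting effective dates: C relates back to 27 March 2024 (work commenced); D relates back to 13 July 2023 (work commenced); E missed the 45-day window (231 days after the deed), so its recording date stands.
Sorted by effective date: D (13 July 2023), C (27 March 2024), E (19 September 2024), B (1 March 2025), A (29 August 2025).
Because B would otherwise rank above A, the subordination swaps them.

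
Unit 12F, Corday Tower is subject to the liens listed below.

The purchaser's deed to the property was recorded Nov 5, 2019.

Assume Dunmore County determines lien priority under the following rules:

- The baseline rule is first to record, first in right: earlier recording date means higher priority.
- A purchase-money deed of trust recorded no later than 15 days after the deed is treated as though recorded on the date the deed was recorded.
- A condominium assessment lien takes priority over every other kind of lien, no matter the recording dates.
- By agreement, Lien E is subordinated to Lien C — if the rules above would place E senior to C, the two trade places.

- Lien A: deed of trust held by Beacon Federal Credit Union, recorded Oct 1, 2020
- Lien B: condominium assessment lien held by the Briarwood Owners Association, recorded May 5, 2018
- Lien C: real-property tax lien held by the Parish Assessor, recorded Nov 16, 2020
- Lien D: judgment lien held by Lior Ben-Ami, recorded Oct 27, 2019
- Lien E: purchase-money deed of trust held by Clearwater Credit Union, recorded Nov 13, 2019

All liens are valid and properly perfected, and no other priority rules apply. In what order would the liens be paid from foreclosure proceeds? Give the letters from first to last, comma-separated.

B, D, C, A, E

Effective dates after the stated exceptions: E was recorded within the 15-day window, so its effective date is the deed date Nov 5, 2019.
B is a condominium assessment lien, so it outranks all other liens regardless of date.
The other liens, earliest effective date first: D (Oct 27, 2019), E (Nov 5, 2019), A (Oct 1, 2020), C (Nov 16, 2020).
Because E would otherwise rank above C, the subordination swaps them.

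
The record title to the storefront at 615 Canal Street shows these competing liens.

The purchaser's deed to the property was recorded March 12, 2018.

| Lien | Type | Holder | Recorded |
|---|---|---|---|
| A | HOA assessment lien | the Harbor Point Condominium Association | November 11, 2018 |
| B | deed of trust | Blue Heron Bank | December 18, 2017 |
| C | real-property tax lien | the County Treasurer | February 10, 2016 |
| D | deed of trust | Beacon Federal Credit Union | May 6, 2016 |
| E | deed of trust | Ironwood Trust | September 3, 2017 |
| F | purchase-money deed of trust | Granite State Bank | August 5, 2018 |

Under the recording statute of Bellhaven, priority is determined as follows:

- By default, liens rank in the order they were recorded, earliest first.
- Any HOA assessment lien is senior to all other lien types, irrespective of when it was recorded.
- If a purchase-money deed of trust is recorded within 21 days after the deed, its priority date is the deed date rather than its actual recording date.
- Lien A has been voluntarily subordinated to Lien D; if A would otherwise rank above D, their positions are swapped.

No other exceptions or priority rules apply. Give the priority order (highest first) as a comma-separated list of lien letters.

D, C, A, E, B, F

First, effective dates: F missed the 21-day window (146 days after the deed), so its recording date stands.
As an HOA assessment lien, A is senior to every other lien.
The other liens, earliest effective date first: C (February 10, 2016), D (May 6, 2016), E (September 3, 2017), B (December 18, 2017), F (August 5, 2018).
Because A would otherwise rank above D, the subordination swaps them.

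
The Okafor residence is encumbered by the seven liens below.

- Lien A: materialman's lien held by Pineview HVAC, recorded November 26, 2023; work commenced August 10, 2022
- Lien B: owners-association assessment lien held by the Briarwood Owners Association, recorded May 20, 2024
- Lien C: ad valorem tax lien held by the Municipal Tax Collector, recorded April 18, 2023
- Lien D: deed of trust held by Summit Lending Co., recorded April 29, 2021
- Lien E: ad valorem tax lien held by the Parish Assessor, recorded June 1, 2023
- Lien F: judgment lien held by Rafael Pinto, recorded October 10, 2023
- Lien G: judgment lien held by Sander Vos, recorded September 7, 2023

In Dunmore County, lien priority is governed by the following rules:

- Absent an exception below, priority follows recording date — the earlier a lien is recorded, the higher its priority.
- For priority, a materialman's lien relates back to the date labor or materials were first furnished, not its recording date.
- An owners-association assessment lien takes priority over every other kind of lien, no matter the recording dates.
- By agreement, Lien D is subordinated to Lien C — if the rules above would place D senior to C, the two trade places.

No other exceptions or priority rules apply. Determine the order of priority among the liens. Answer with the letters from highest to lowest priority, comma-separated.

B, C, A, D, E, G, F

Effective dates: A relates back to August 10, 2022 (work commenced).
B, as an owners-association assessment lien, has superpriority and ranks first.
Among the remaining liens, by effective date: D (April 29, 2021), A (August 10, 2022), C (April 18, 2023), E (June 1, 2023), G (September 7, 2023), F (October 10, 2023).
D would otherwise be senior to C, so under the subordination agreement D and C exchange positions.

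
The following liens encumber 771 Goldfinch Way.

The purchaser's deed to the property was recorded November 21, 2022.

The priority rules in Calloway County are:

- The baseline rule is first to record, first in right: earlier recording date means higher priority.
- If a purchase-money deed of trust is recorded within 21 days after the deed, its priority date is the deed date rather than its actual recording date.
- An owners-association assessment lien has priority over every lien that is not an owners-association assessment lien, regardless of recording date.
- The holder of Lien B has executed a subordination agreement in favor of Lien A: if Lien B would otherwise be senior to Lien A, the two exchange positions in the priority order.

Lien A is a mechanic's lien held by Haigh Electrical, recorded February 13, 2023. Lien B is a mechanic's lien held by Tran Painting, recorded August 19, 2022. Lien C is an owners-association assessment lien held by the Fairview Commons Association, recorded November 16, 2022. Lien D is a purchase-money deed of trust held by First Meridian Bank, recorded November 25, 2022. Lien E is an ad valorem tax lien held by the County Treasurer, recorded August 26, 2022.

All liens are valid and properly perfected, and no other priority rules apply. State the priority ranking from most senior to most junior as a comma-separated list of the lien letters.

C, A, E, D, B

Effective dates: D's effective date is the deed date, November 21, 2022.
C is an owners-association assessment lien and takes priority over every other lien.
Remaining liens by effective date: B (August 19, 2022), E (August 26, 2022), D (November 21, 2022), A (February 13, 2023).
B is senior to A before the subordination, so the two trade places.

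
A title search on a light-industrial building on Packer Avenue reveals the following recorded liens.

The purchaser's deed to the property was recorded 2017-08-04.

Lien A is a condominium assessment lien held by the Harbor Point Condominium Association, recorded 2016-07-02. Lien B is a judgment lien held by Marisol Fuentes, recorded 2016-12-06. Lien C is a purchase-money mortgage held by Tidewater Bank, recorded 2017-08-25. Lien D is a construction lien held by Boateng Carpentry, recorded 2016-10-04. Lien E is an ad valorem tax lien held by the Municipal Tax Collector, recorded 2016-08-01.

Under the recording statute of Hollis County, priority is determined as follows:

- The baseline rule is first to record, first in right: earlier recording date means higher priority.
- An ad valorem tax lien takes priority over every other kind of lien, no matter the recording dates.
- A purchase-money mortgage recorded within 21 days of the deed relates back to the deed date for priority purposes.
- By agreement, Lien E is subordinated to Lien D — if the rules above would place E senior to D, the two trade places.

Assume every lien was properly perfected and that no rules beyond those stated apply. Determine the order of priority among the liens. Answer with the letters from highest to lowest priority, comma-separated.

Effective dates: C's effective date is the deed date, 2017-08-04.
As an ad valorem tax lien, E is senior to every other lien.
Remaining liens by effective date: A (2016-07-02), D (2016-10-04), B (2016-12-06), C (2017-08-04).
E would otherwise be senior to D, so under the subordination agreement E and D exchange positions.

D, A, E, B, C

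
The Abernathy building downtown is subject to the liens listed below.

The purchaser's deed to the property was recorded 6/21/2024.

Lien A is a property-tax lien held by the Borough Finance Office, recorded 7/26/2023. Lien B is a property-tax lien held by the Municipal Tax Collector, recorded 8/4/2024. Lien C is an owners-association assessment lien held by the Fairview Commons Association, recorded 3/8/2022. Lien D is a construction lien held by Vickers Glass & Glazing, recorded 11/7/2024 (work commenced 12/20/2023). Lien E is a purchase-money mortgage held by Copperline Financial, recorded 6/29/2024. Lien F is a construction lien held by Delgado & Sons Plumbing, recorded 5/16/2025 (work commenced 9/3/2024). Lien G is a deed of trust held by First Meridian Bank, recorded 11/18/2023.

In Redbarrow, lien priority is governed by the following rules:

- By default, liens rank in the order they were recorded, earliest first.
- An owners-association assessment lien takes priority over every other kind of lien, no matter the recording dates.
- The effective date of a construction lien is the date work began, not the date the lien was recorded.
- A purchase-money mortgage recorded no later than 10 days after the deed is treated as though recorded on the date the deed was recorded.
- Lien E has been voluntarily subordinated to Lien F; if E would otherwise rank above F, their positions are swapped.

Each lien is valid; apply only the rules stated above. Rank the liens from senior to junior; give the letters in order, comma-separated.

Effective dates: D is treated as recorded 12/20/2023, the work-commencement date; E's effective date is the deed date, 6/21/2024; F's effective date is 9/3/2024, when work began.
C is an owners-association assessment lien and takes priority over every other lien.
Ordering the rest by effective date: A (7/26/2023), G (11/18/2023), D (12/20/2023), E (6/21/2024), B (8/4/2024), F (9/3/2024).
E would otherwise be senior to F, so under the subordination agreement E and F exchange positions.

C, A, G, D, F, B, E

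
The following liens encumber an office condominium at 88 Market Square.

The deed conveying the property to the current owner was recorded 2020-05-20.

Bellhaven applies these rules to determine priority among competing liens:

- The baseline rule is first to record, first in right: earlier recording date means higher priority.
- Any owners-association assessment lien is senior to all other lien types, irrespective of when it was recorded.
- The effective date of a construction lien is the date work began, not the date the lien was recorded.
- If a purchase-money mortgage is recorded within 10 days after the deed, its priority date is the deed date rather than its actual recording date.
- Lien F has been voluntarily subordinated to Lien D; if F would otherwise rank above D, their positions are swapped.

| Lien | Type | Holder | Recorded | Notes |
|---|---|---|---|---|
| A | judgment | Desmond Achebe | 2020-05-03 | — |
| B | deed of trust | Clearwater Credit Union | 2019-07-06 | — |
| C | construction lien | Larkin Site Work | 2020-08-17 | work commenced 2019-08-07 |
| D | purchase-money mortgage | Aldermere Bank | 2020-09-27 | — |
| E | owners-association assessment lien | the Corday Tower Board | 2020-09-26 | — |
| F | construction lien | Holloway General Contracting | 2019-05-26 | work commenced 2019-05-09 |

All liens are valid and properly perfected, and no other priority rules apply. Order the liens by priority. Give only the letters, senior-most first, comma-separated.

Effective dates: C's effective date is 2019-08-07, when work began; D was recorded 130 days after the deed — beyond 10 days — so no relation-back applies; F's effective date is 2019-05-09, when work began.
As an owners-association assessment lien, E is senior to every other lien.
Among the remaining liens, by effective date: F (2019-05-09), B (2019-07-06), C (2019-08-07), A (2020-05-03), D (2020-09-27).
Because F would otherwise rank above D, the subordination swaps them.

E, D, B, C, A, F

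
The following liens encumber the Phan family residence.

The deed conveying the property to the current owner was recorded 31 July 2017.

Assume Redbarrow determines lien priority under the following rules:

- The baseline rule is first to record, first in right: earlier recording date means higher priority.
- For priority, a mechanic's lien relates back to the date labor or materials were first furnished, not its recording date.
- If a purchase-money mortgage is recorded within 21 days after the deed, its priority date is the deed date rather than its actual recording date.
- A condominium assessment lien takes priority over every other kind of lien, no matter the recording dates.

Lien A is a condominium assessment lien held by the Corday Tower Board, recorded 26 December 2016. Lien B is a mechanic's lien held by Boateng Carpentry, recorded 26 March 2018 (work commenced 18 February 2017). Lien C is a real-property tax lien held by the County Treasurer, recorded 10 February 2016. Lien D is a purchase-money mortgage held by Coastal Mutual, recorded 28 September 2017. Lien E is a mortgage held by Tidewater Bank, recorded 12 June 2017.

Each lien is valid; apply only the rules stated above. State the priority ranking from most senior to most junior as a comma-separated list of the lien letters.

Adjusting effective dates: B's effective date is 18 February 2017, when work began; D was recorded 59 days after the deed — beyond 21 days — so no relation-back applies.
As a condominium assessment lien, A is senior to every other lien.
Among the remaining liens, by effective date: C (10 February 2016), B (18 February 2017), E (12 June 2017), D (28 September 2017).

A, C, B, E, D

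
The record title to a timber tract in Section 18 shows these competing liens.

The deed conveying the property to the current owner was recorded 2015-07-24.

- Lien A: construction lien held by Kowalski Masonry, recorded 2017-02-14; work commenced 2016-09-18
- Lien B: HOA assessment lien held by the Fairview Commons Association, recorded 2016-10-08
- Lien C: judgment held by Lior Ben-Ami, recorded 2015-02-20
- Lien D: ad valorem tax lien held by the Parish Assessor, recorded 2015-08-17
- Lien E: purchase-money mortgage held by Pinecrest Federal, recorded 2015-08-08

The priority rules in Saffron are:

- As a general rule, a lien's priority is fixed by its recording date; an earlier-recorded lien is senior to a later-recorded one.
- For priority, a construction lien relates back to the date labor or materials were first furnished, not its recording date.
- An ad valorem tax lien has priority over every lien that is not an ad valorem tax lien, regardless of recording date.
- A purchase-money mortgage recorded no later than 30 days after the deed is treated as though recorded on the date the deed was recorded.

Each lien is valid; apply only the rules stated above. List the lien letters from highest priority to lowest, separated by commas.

D, C, E, A, B

First, effective dates: A's effective date is 2016-09-18, when work began; E's effective date is the deed date, 2015-07-24.
D is an ad valorem tax lien, so it outranks all other liens regardless of date.
Ordering the rest by effective date: C (2015-02-20), E (2015-07-24), A (2016-09-18), B (2016-10-08).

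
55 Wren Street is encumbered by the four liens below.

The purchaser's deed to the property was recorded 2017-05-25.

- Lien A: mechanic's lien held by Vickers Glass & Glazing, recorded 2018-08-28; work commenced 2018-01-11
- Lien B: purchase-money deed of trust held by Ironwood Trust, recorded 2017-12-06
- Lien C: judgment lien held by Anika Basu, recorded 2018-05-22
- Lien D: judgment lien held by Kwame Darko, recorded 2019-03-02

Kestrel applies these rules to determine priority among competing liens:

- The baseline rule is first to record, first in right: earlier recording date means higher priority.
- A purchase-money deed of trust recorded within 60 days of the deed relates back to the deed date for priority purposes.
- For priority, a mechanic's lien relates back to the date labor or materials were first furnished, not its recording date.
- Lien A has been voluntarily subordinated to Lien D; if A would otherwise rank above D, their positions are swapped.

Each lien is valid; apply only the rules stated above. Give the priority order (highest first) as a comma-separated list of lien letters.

B, D, C, A

Effective dates after the stated exceptions: A's effective date is 2018-01-11, when work began; B was recorded 195 days after the deed, outside the 60-day window, so it keeps its recording date.
Ordering by effective date: B (2017-12-06), A (2018-01-11), C (2018-05-22), D (2019-03-02).
The subordination applies — A was senior to D — so A and D swap.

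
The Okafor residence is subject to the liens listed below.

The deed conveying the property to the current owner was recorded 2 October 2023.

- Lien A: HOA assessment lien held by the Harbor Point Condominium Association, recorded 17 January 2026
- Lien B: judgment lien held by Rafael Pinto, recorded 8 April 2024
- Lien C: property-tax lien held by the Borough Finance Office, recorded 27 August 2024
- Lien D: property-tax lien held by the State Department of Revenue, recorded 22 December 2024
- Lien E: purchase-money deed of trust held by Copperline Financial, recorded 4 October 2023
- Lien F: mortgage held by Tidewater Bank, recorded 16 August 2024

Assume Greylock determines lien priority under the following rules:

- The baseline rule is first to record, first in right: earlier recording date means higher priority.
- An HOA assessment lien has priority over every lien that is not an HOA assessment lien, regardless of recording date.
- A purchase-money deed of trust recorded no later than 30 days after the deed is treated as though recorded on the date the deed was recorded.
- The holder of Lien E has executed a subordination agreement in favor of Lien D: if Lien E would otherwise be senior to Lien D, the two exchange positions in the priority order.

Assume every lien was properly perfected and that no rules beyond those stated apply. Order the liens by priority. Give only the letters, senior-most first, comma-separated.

A, D, B, F, C, E

Effective dates: E relates back to the deed date 2 October 2023.
A is an HOA assessment lien and takes priority over every other lien.
Among the remaining liens, by effective date: E (2 October 2023), B (8 April 2024), F (16 August 2024), C (27 August 2024), D (22 December 2024).
The subordination applies — E was senior to D — so E and D swap.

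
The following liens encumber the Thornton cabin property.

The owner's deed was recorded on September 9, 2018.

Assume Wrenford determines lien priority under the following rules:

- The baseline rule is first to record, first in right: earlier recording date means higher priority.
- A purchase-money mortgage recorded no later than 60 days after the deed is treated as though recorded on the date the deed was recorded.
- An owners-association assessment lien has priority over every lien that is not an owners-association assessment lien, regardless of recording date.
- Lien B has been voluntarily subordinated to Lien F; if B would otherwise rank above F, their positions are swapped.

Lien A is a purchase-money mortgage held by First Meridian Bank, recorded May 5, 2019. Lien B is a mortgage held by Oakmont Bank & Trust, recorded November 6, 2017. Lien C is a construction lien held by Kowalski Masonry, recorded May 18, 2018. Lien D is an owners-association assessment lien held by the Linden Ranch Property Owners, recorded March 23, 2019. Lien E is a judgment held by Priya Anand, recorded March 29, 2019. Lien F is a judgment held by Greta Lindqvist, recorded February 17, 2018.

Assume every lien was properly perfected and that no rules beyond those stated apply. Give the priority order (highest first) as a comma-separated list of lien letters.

Effective dates after the stated exceptions: A missed the 60-day window (238 days after the deed), so its recording date stands.
D is an owners-association assessment lien and takes priority over every other lien.
The other liens, earliest effective date first: B (November 6, 2017), F (February 17, 2018), C (May 18, 2018), E (March 29, 2019), A (May 5, 2019).
B is senior to F before the subordination, so the two trade places.

D, F, B, C, E, A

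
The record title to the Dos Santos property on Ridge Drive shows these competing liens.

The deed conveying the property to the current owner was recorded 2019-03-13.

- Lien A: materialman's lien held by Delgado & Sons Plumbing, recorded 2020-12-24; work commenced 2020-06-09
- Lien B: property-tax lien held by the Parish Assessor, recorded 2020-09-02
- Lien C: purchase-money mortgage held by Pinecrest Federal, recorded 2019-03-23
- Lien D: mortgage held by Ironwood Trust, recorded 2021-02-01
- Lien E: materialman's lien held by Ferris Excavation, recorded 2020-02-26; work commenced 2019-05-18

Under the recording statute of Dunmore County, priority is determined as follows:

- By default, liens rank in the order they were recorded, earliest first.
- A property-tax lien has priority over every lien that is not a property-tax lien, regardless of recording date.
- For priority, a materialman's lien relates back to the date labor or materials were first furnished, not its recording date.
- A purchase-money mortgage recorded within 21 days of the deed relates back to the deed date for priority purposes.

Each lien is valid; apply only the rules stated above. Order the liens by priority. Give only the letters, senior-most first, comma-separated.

First, effective dates: A relates back to 2020-06-09 (work commenced); C was recorded within the 21-day window, so its effective date is the deed date 2019-03-13; E relates back to 2019-05-18 (work commenced).
B is a property-tax lien and takes priority over every other lien.
Remaining liens by effective date: C (2019-03-13), E (2019-05-18), A (2020-06-09), D (2021-02-01).

B, C, E, A, D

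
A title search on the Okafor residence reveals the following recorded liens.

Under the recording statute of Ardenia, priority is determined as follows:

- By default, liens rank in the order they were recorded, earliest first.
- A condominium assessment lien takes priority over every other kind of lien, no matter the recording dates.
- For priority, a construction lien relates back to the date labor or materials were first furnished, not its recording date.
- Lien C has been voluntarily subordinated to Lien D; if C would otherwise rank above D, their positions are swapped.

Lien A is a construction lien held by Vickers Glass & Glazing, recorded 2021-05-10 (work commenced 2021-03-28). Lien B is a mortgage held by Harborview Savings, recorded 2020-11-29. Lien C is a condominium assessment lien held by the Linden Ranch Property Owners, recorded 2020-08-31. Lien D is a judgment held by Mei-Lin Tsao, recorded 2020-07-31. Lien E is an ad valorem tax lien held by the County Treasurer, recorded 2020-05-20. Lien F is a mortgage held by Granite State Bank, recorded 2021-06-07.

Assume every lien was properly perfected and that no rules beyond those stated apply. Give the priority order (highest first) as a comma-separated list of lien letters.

Effective dates after the stated exceptions: A is treated as recorded 2021-03-28, the work-commencement date.
C, as a condominium assessment lien, has superpriority and ranks first.
Ordering the rest by effective date: E (2020-05-20), D (2020-07-31), B (2020-11-29), A (2021-03-28), F (2021-06-07).
C is senior to D before the subordination, so the two trade places.

D, E, C, B, A, F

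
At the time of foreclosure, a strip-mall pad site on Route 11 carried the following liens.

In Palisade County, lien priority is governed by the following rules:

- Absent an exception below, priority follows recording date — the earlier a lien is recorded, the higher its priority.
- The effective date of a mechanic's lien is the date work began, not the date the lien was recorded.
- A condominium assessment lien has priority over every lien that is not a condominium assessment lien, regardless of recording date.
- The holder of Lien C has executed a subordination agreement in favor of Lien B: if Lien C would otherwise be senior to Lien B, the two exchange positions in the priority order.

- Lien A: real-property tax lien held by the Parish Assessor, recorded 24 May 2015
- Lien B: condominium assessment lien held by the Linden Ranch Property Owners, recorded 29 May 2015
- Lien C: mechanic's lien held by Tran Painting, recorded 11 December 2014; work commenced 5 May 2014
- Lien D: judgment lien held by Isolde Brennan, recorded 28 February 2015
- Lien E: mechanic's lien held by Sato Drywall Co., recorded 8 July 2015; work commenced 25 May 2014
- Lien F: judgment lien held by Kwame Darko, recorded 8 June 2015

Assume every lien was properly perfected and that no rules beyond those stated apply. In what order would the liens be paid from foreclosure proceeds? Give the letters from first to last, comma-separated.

First, effective dates: C relates back to 5 May 2014 (work commenced); E relates back to 25 May 2014 (work commenced).
B, as a condominium assessment lien, has superpriority and ranks first.
Among the remaining liens, by effective date: C (5 May 2014), E (25 May 2014), D (28 February 2015), A (24 May 2015), F (8 June 2015).
C already ranks below B; the subordination has no effect.

B, C, E, D, A, F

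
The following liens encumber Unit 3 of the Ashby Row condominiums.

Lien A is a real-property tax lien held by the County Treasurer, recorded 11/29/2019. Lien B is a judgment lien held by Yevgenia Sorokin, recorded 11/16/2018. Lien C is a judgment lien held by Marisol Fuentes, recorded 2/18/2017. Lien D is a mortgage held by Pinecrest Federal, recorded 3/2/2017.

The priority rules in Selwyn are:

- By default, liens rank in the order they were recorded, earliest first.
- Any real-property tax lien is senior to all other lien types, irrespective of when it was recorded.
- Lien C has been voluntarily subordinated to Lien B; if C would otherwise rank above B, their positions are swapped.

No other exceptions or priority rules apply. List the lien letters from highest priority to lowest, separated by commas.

As a real-property tax lien, A is senior to every other lien.
Ordering the rest by effective date: C (2/18/2017), D (3/2/2017), B (11/16/2018).
Because C would otherwise rank above B, the subordination swaps them.

A, B, D, C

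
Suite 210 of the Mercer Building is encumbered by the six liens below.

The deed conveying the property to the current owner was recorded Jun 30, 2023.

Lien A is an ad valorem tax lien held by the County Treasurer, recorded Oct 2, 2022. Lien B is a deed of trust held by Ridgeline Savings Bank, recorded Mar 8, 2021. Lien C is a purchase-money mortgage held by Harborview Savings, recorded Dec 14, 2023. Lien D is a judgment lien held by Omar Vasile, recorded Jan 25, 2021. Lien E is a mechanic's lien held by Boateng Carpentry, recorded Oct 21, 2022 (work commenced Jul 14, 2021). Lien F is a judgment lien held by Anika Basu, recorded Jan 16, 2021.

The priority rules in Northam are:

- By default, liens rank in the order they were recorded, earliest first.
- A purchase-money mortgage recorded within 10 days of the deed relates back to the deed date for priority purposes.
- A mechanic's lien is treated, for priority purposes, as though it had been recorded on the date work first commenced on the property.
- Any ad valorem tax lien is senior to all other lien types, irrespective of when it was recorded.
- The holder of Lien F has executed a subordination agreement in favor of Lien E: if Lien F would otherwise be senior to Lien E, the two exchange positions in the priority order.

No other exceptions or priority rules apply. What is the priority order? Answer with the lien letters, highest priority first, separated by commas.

A, E, D, B, F, C

Adjusting effective dates: C was recorded 167 days after the deed, outside the 10-day window, so it keeps its recording date; E's effective date is Jul 14, 2021, when work began.
A is an ad valorem tax lien and takes priority over every other lien.
Among the remaining liens, by effective date: F (Jan 16, 2021), D (Jan 25, 2021), B (Mar 8, 2021), E (Jul 14, 2021), C (Dec 14, 2023).
F would otherwise be senior to E, so under the subordination agreement F and E exchange positions.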